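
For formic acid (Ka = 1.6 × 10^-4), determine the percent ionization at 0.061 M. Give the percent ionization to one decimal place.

HCOOH ⇌ HCOO- + H+; let x = [H+] at equilibrium.
Solve x² + 0.00016x − 9.76e-06 = 0 → x = 3.05 × 10^-3 M
% ionization = x/C₀ × 100% = 3.05 × 10^-3/0.061 × 100% = 5.0%

5.0%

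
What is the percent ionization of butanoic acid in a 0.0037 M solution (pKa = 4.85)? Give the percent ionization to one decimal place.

CH3(CH2)2COOH ⇌ CH3(CH2)2COO- + H+; let x = [H+] at equilibrium.
Ka = 10^(−4.85) = 1.41 × 10^-5
Solve x² + 1.41e-05x − 5.22e-08 = 0 → x = 2.21 × 10^-4 M
Fraction ionized = 2.21 × 10^-4 / 0.0037 = 0.0597 → 6.0%

6.0%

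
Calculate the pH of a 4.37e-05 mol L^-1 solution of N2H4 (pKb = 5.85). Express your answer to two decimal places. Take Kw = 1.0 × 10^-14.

pH = 8.86

N2H4 + H2O ⇌ N2H5+ + OH-
Kb = 10^(−5.85) = 1.41 × 10^-6
From the ICE table, Kb = x²/(4.37e-05 − x) = 1.41 × 10^-6.
The 5% rule fails; solving x² + Kb·x − Kb·C₀ = 0 exactly:
x = (−Kb + √(Kb² + 4·Kb·C₀))/2 = 7.18 × 10^-6 M
pOH = −log(7.18 × 10^-6) = 5.14; pH = 14.00 − 5.14 = 8.86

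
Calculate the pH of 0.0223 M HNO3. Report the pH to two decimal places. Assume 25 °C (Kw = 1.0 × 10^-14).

pH = 1.65

HNO3 is a strong acid and dissociates completely, so [H+] = 0.0223 M.
pH = -log(0.0223) = 1.65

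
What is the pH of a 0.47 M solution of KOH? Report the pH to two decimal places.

KOH is a strong base; [OH-] = 0.47 M.
pOH = -log(0.47) = 0.33
pH = 14.00 - 0.33 = 13.67

pH = 13.67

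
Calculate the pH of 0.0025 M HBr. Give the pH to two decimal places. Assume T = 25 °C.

HBr is a strong acid and dissociates completely, so [H+] = 0.0025 M.
pH = -log(0.0025) = 2.60

pH = 2.60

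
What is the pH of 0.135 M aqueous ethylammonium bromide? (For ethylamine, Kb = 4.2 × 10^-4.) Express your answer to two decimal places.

C2H5NH3+ is the conjugate acid of the weak base C2H5NH2.
Ka = Kw/Kb = 1.0×10^-14 / 4.2 × 10^-4 = 2.38 × 10^-11
From the ICE table, Ka = [H+]²/(0.135 − [H+]) = 2.38 × 10^-11.
Assume [H+] ≪ 0.135: [H+] ≈ √(2.38 × 10^-11 × 0.135) = 1.79 × 10^-6 M
([H+]/C₀ = 0.0013% < 5%, so the approximation holds.)
pH = −log(1.79 × 10^-6) = 5.75

pH = 5.75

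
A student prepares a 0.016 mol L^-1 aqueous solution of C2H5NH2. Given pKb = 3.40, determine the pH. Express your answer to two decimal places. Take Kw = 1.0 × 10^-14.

pH = 11.37

C2H5NH2 + H2O ⇌ C2H5NH3+ + OH-
Kb = 10^(−3.40) = 3.98 × 10^-4
Kb = [OH-]²/(0.016 − [OH-]) = 3.98 × 10^-4
[OH-] is not negligible relative to C₀; solve [OH-]² + 0.000398·[OH-] − 6.37e-06 = 0.
[OH-] = (−Kb + √(Kb² + 4·Kb·C₀))/2 = 2.33 × 10^-3 M
pOH = −log(2.33 × 10^-3) = 2.63; pH = 14.00 − 2.63 = 11.37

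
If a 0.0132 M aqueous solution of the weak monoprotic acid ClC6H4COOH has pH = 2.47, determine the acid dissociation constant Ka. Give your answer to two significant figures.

Ka = 1.2 × 10^-3

[H+] = 10^(-2.47) = 3.39 × 10^-3 M
At equilibrium [HA] = 0.0132 − 3.39 × 10^-3 = 9.81 × 10^-3 M
Ka = [H+][A-]/[HA] = (3.39 × 10^-3)² / 9.81 × 10^-3 = 1.2 × 10^-3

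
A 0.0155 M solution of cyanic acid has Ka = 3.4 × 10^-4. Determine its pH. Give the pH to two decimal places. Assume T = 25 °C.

pH = 2.67

HOCN ⇌ OCN- + H+
From the ICE table, Ka = [H+]²/(0.0155 − [H+]) = 3.4 × 10^-4.
[H+] is not negligible relative to C₀; solve [H+]² + 0.00034·[H+] − 5.27e-06 = 0.
[H+] = (−Ka + √(Ka² + 4·Ka·C₀))/2 = 2.13 × 10^-3 M
pH = −log(2.13 × 10^-3) = 2.67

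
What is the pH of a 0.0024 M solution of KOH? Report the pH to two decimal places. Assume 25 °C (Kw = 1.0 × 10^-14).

KOH is a strong base; [OH-] = 0.0024 M.
pOH = -log(0.0024) = 2.62
pH = 14.00 - 2.62 = 11.38

pH = 11.38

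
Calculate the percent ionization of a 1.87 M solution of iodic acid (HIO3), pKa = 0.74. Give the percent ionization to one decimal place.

26.7%

HIO3 ⇌ IO3- + H+; let x = [H+] at equilibrium.
Ka = 10^(−0.74) = 1.82 × 10^-1
Solve x² + 0.182x − 0.34 = 0 → x = 4.99 × 10^-1 M
% ionization = x/C₀ × 100% = 4.99 × 10^-1/1.87 × 100% = 26.7%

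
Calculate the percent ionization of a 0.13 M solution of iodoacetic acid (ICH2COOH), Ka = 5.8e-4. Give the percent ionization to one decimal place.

6.5%

ICH2COOH ⇌ ICH2COO- + H+; let x = [H+] at equilibrium.
Solve x² + 0.00058x − 7.54e-05 = 0 → x = 8.40 × 10^-3 M
% ionization = x/C₀ × 100% = 8.40 × 10^-3/0.13 × 100% = 6.5%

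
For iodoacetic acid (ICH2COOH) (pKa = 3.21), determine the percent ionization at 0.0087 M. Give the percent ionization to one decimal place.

23.3%

ICH2COOH ⇌ ICH2COO- + H+; let x = [H+] at equilibrium.
Ka = 10^(−3.21) = 6.17 × 10^-4
Solve x² + 0.000617x − 5.37e-06 = 0 → x = 2.03 × 10^-3 M
% ionization = x/C₀ × 100% = 2.03 × 10^-3/0.0087 × 100% = 23.3%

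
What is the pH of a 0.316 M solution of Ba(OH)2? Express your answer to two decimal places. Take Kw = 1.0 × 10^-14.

Ba(OH)2 is a strong base (each formula unit releases 2 OH-); [OH-] = 0.632 M.
pOH = -log(0.632) = 0.20
pH = 14.00 - 0.20 = 13.80

pH = 13.80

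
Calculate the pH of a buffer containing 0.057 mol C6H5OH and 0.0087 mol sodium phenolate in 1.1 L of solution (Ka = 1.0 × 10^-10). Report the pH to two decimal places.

pKa = −log(1.0 × 10^-10) = 10.000
Using pH = pKa + log([base]/[acid]) with [base]/[acid] = 0.0087/0.057:
pH = 10.000 + (-0.816) = 9.18

pH = 9.18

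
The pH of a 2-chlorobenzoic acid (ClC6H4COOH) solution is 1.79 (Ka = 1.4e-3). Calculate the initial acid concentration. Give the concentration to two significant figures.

[H+] = 10^(-1.79) = 1.62 × 10^-2 M = x
Ka = x²/(C₀ − x) ⇒ C₀ = x + x²/Ka
C₀ = 1.62 × 10^-2 + (1.62 × 10^-2)²/(1.4 × 10^-3) = 2.04 × 10^-1 M

C₀ = 2.0 × 10^-1 M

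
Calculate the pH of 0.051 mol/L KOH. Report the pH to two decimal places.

pH = 12.71

KOH is a strong base; [OH-] = 0.051 M.
pOH = -log(0.051) = 1.29
pH = 14.00 - 1.29 = 12.71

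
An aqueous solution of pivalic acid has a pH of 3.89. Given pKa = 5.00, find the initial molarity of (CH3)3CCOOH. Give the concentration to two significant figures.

[H+] = 10^(-3.89) = 1.29 × 10^-4 M = x
Ka = 10^(−5.00) = 1.00 × 10^-5
Ka = x²/(C₀ − x) ⇒ C₀ = x + x²/Ka
C₀ = 1.29 × 10^-4 + (1.29 × 10^-4)²/(1.00 × 10^-5) = 1.79 × 10^-3 M

C₀ = 1.8 × 10^-3 M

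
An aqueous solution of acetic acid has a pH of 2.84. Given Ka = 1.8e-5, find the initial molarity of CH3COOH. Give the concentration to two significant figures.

C₀ = 1.2 × 10^-1 M

[H+] = 10^(-2.84) = 1.45 × 10^-3 M = x
Ka = x²/(C₀ − x) ⇒ C₀ = x + x²/Ka
C₀ = 1.45 × 10^-3 + (1.45 × 10^-3)²/(1.8 × 10^-5) = 1.18 × 10^-1 M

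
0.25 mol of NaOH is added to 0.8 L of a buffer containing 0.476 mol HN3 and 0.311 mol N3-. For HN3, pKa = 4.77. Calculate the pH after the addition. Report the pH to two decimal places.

After neutralization: n(HN3) = 0.226 mol, n(N3-) = 0.561 mol.
pH = pKa + log(n_N3-/n_HN3) = 4.77 + log(0.561/0.226) = 4.77 + (+0.395)

pH = 5.16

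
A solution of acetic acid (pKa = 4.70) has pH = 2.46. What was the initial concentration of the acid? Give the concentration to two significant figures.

C₀ = 6.1 × 10^-1 M

[H+] = 10^(-2.46) = 3.47 × 10^-3 M = x
Ka = 10^(−4.70) = 2.00 × 10^-5
Ka = x²/(C₀ − x) ⇒ C₀ = x + x²/Ka
C₀ = 3.47 × 10^-3 + (3.47 × 10^-3)²/(2.00 × 10^-5) = 6.06 × 10^-1 M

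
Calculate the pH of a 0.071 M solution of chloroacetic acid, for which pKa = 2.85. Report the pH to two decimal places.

ClCH2COOH ⇌ ClCH2COO- + H+
Ka = 10^(−2.85) = 1.41 × 10^-3
From the ICE table, Ka = x²/(0.071 − x) = 1.41 × 10^-3.
x is not negligible relative to C₀; solve x² + 0.00141·x − 0.0001 = 0.
x = [−0.00141 + √(0.00141² + 0.0004)]/2 = 9.33 × 10^-3 M
pH = −log(9.33 × 10^-3) = 2.03

pH = 2.03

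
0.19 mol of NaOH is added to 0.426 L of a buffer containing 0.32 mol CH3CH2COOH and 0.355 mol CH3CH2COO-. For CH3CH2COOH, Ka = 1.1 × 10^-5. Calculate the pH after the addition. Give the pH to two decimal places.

After neutralization: n(CH3CH2COOH) = 0.13 mol, n(CH3CH2COO-) = 0.545 mol.
pKa = −log(1.1 × 10^-5) = 4.959
Henderson–Hasselbalch with mole ratio 0.545/0.13: pH = 4.959 + (+0.622)

pH = 5.58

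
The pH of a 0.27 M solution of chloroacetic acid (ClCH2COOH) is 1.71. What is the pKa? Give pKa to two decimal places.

[H+] = 10^(-1.71) = 1.95 × 10^-2 M
At equilibrium [HA] = 0.27 − 1.95 × 10^-2 = 2.51 × 10^-1 M
Ka = [H+][A-]/[HA] = (1.95 × 10^-2)² / 2.51 × 10^-1 = 1.51 × 10^-3
pKa = -log(1.51 × 10^-3) = 2.82

pKa = 2.82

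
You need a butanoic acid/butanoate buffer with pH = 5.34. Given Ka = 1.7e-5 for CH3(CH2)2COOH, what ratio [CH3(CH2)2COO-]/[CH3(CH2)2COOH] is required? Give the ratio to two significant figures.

ratio = 3.7

pKa = -log(1.7 × 10^-5) = 4.770
pH = pKa + log(r) ⇒ log(r) = 5.34 − 4.770 = +0.570
r = [CH3(CH2)2COO-]/[CH3(CH2)2COOH] = 10^(+0.570) = 3.72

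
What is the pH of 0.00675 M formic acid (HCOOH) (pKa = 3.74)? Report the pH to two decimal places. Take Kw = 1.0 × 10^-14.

pH = 2.99

HCOOH ⇌ HCOO- + H+
Ka = 10^(−3.74) = 1.82 × 10^-4
Ka = x²/(0.00675 − x) = 1.82 × 10^-4
Here C₀/Ka ≈ 37.1, so the small-x approximation fails. Use the quadratic:
x = (−Ka + √(Ka² + 4·Ka·C₀))/2 = 1.02 × 10^-3 M
pH = −log[H+] = −log(1.02 × 10^-3) = 2.99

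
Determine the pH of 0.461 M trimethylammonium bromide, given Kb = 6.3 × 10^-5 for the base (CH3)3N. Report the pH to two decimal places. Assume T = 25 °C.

(CH3)3NH+ is the conjugate acid of the weak base (CH3)3N.
Ka = Kw/Kb = 1.0×10^-14 / 6.3 × 10^-5 = 1.59 × 10^-10
From the ICE table, Ka = [H+]²/(0.461 − [H+]) = 1.59 × 10^-10.
Neglecting [H+] in the denominator: [H+] = √(1.59 × 10^-10 × 0.461) = 8.56 × 10^-6 M
pH = −log(8.56 × 10^-6) = 5.07

pH = 5.07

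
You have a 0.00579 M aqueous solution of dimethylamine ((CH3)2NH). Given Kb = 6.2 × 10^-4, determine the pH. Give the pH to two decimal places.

pH = 11.21

(CH3)2NH + H2O ⇌ (CH3)2NH2+ + OH-
Let x = [OH-] at equilibrium. Kb = x²/(0.00579 − x).
The 5% rule fails; solving x² + Kb·x − Kb·C₀ = 0 exactly:
x = [−0.00062 + √(0.00062² + 1.44e-05)]/2 = 1.61 × 10^-3 M
pOH = 2.79, so pH = 14.00 − pOH = 11.21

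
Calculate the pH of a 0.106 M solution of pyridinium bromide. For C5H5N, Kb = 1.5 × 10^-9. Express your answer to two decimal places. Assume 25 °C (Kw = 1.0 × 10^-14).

pH = 3.08

C5H5NH+ is the conjugate acid of the weak base C5H5N.
Ka = Kw/Kb = 1.0×10^-14 / 1.5 × 10^-9 = 6.67 × 10^-6
From the ICE table, Ka = [H+]²/(0.106 − [H+]) = 6.67 × 10^-6.
Neglecting [H+] in the denominator: [H+] = √(6.67 × 10^-6 × 0.106) = 8.41 × 10^-4 M
pH = −log(8.41 × 10^-4) = 3.08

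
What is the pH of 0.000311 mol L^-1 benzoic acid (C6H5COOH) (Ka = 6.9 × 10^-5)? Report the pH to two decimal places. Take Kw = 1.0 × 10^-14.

C6H5COOH ⇌ C6H5COO- + H+
Ka = [H+]²/(0.000311 − [H+]) = 6.9 × 10^-5
The 5% rule fails; solving [H+]² + Ka·[H+] − Ka·C₀ = 0 exactly:
[H+] = (−Ka + √(Ka² + 4·Ka·C₀))/2 = 1.16 × 10^-4 M
pH = −log(1.16 × 10^-4) = 3.94

pH = 3.94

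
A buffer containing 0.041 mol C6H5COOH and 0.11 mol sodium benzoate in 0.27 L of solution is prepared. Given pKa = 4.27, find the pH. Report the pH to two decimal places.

pH = 4.70

Henderson–Hasselbalch: pH = pKa + log([C6H5COO-]/[C6H5COOH]) = 4.27 + log(0.11/0.041)
pH = 4.27 + (+0.429) = 4.70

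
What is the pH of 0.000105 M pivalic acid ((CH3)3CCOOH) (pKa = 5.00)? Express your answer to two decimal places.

pH = 4.56

(CH3)3CCOOH ⇌ (CH3)3CCOO- + H+
Ka = 10^(−5.00) = 1.00 × 10^-5
From the ICE table, Ka = x²/(0.000105 − x) = 1.00 × 10^-5.
x is not negligible relative to C₀; solve x² + 1e-05·x − 1.05e-09 = 0.
x = [−1e-05 + √(1e-05² + 4.2e-09)]/2 = 2.78 × 10^-5 M
pH = −log[H+] = −log(2.78 × 10^-5) = 4.56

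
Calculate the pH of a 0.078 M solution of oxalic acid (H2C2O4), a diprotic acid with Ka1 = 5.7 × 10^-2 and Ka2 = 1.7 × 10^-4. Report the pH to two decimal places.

Ka1 ≫ Ka2, so treat the first dissociation as the only significant source of H+.
Ka1 = x²/(0.078 − x) = 5.7 × 10^-2
Solving the quadratic: x = (−Ka1 + √(Ka1² + 4·Ka1·C₀))/2 = 4.40 × 10^-2 M
pH = −log(4.40 × 10^-2) = 1.36

pH = 1.36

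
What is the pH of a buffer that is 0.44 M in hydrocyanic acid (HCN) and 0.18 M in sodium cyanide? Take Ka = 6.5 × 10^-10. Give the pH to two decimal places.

pKa = −log(6.5 × 10^-10) = 9.187
Using pH = pKa + log([base]/[acid]) with [base]/[acid] = 0.18/0.44:
pH = 9.187 + (-0.388) = 8.80

pH = 8.80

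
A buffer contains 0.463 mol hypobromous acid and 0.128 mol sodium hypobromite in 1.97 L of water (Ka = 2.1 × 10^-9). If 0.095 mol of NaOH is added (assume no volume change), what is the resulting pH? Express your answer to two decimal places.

pH = 8.46

After neutralization: n(HOBr) = 0.368 mol, n(OBr-) = 0.223 mol.
pKa = −log(2.1 × 10^-9) = 8.678
Henderson–Hasselbalch with mole ratio 0.223/0.368: pH = 8.678 + (-0.218)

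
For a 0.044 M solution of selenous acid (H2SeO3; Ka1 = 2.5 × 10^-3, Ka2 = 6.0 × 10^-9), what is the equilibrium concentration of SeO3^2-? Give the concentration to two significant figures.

First ionization gives [H+] ≈ [HSeO3-] = 9.31 × 10^-3 M.
Second step: Ka2 = [H+][SeO3^2-]/[HSeO3-] ≈ [SeO3^2-] (since [H+] ≈ [HSeO3-]).
So [SeO3^2-] ≈ Ka2.

6.0 × 10^-9 M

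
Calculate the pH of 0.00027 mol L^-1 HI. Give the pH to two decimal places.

HI is a strong acid and dissociates completely, so [H+] = 0.00027 M.
pH = -log(0.00027) = 3.57

pH = 3.57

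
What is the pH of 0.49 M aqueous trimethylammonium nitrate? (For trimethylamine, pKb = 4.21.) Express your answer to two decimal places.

pH = 5.05

(CH3)3NH+ is the conjugate acid of the weak base (CH3)3N.
Kb = 10^(−4.21) = 6.17 × 10^-5
Ka = Kw/Kb = 1.0×10^-14 / 6.17 × 10^-5 = 1.62 × 10^-10
From the ICE table, Ka = x²/(0.49 − x) = 1.62 × 10^-10.
Assume x ≪ 0.49: x ≈ √(1.62 × 10^-10 × 0.49) = 8.91 × 10^-6 M
(x/C₀ = 0.0018% < 5%, so the approximation holds.)
pH = −log[H+] = −log(8.91 × 10^-6) = 5.05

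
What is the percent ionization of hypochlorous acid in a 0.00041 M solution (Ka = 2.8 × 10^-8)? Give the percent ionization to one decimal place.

0.8%

HOCl ⇌ OCl- + H+; let x = [H+] at equilibrium.
x ≈ √(Ka·C₀) = √(2.8 × 10^-8 × 0.00041) = 3.39 × 10^-6 M
Fraction ionized = 3.39 × 10^-6 / 0.00041 = 0.0083 → 0.8%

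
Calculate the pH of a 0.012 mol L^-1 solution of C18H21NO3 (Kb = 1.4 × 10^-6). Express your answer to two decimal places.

C18H21NO3 + H2O ⇌ C18H22NO3+ + OH-
Kb = [OH-]²/(0.012 − [OH-]) = 1.4 × 10^-6
Assume [OH-] ≪ 0.012: [OH-] ≈ √(1.4 × 10^-6 × 0.012) = 1.30 × 10^-4 M
pOH = 3.89, so pH = 14.00 − pOH = 10.11

pH = 10.11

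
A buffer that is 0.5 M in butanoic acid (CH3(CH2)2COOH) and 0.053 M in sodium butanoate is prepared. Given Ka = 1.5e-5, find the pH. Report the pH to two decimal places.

pKa = −log(1.5 × 10^-5) = 4.824
Henderson–Hasselbalch: pH = pKa + log([CH3(CH2)2COO-]/[CH3(CH2)2COOH]) = 4.824 + log(0.053/0.5)
pH = 4.824 + (-0.975) = 3.85

pH = 3.85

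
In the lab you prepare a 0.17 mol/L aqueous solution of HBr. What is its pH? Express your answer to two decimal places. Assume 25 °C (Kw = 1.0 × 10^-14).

pH = 0.77

HBr is a strong acid and dissociates completely, so [H+] = 0.17 M.
pH = -log(0.17) = 0.77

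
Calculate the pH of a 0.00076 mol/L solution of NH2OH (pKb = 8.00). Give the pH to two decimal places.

NH2OH + H2O ⇌ NH3OH+ + OH-
Kb = 10^(−8.00) = 1.00 × 10^-8
Kb = [OH-]²/(0.00076 − [OH-]) = 1.00 × 10^-8
Assume [OH-] ≪ 0.00076: [OH-] ≈ √(1.00 × 10^-8 × 0.00076) = 2.76 × 10^-6 M
pOH = −log(2.76 × 10^-6) = 5.56; pH = 14.00 − 5.56 = 8.44

pH = 8.44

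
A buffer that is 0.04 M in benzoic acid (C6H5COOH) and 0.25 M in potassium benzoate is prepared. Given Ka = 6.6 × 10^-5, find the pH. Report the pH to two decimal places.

pH = 4.98

pKa = −log(6.6 × 10^-5) = 4.180
Using pH = pKa + log([base]/[acid]) with [base]/[acid] = 0.25/0.04:
pH = 4.180 + (+0.796) = 4.98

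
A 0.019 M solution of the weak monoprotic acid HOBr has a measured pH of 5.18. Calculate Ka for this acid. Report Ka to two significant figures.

[H+] = 10^(-5.18) = 6.61 × 10^-6 M
At equilibrium [HA] = 0.019 − 6.61 × 10^-6 = 1.90 × 10^-2 M
Ka = [H+][A-]/[HA] = (6.61 × 10^-6)² / 1.90 × 10^-2 = 2.3 × 10^-9

Ka = 2.3 × 10^-9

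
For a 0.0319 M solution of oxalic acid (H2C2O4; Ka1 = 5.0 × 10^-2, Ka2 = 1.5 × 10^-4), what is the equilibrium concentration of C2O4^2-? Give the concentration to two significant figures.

First ionization gives [H+] ≈ [HC2O4-] = 2.21 × 10^-2 M.
Second step: Ka2 = [H+][C2O4^2-]/[HC2O4-] ≈ [C2O4^2-] (since [H+] ≈ [HC2O4-]).
So [C2O4^2-] ≈ Ka2.

1.5 × 10^-4 M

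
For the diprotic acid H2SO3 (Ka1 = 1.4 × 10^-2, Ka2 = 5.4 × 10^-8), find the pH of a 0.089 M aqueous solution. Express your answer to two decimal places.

Since Ka1 ≫ Ka2, the first ionization dominates [H+].
Ka1 = x²/(0.089 − x) = 1.4 × 10^-2
Solving the quadratic: x = (−Ka1 + √(Ka1² + 4·Ka1·C₀))/2 = 2.90 × 10^-2 M
pH = −log(2.90 × 10^-2) = 1.54

pH = 1.54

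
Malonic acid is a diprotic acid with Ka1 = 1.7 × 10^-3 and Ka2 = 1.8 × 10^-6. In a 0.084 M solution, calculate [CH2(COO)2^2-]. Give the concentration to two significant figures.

1.8 × 10^-6 M

First ionization gives [H+] ≈ [CH2(COOH)COO-] = 1.11 × 10^-2 M.
Second step: Ka2 = [H+][CH2(COO)2^2-]/[CH2(COOH)COO-] ≈ [CH2(COO)2^2-] (since [H+] ≈ [CH2(COOH)COO-]).
So [CH2(COO)2^2-] ≈ Ka2.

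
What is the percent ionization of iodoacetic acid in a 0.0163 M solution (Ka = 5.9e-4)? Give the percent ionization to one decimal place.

17.3%

ICH2COOH ⇌ ICH2COO- + H+; let x = [H+] at equilibrium.
Ka = x²/(C₀ − x); solving the quadratic gives x = 2.82 × 10^-3 M.
Fraction ionized = 2.82 × 10^-3 / 0.0163 = 0.1730 → 17.3%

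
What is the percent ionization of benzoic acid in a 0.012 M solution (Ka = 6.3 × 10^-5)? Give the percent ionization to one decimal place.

7.0%

C6H5COOH ⇌ C6H5COO- + H+; let x = [H+] at equilibrium.
Ka = x²/(C₀ − x); solving the quadratic gives x = 8.39 × 10^-4 M.
Fraction ionized = 8.39 × 10^-4 / 0.012 = 0.0699 → 7.0%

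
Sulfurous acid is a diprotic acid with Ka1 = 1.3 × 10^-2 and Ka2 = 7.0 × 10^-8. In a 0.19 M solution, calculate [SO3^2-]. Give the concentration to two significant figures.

7.0 × 10^-8 M

First ionization gives [H+] ≈ [HSO3-] = 4.36 × 10^-2 M.
Second step: Ka2 = [H+][SO3^2-]/[HSO3-] ≈ [SO3^2-] (since [H+] ≈ [HSO3-]).
So [SO3^2-] ≈ Ka2.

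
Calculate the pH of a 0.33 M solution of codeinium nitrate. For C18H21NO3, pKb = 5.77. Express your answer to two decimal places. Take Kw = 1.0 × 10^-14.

pH = 4.36

C18H22NO3+ is the conjugate acid of the weak base C18H21NO3.
Kb = 10^(−5.77) = 1.70 × 10^-6
Ka = Kw/Kb = 1.0×10^-14 / 1.70 × 10^-6 = 5.88 × 10^-9
From the ICE table, Ka = x²/(0.33 − x) = 5.88 × 10^-9.
Neglecting x in the denominator: x = √(5.88 × 10^-9 × 0.33) = 4.40 × 10^-5 M
pH = −log[H+] = −log(4.40 × 10^-5) = 4.36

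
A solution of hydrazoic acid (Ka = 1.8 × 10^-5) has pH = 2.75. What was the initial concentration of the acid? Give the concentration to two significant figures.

C₀ = 1.8 × 10^-1 M

[H+] = 10^(-2.75) = 1.78 × 10^-3 M = x
Ka = x²/(C₀ − x) ⇒ C₀ = x + x²/Ka
C₀ = 1.78 × 10^-3 + (1.78 × 10^-3)²/(1.8 × 10^-5) = 1.78 × 10^-1 M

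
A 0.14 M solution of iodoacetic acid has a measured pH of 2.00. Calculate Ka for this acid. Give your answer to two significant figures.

[H+] = 10^(-2.00) = 1.00 × 10^-2 M
At equilibrium [HA] = 0.14 − 1.00 × 10^-2 = 1.30 × 10^-1 M
Ka = [H+][A-]/[HA] = (1.00 × 10^-2)² / 1.30 × 10^-1 = 7.7 × 10^-4

Ka = 7.7 × 10^-4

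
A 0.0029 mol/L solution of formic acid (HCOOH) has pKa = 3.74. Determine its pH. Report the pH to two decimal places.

HCOOH ⇌ HCOO- + H+
Ka = 10^(−3.74) = 1.82 × 10^-4
From the ICE table, Ka = [H+]²/(0.0029 − [H+]) = 1.82 × 10^-4.
The 5% rule fails; solving [H+]² + Ka·[H+] − Ka·C₀ = 0 exactly:
[H+] = (−Ka + √(Ka² + 4·Ka·C₀))/2 = 6.41 × 10^-4 M
pH = −log(6.41 × 10^-4) = 3.19

pH = 3.19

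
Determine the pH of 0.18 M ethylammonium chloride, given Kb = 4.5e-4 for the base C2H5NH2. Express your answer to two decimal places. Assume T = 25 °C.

pH = 5.70

C2H5NH3+ is the conjugate acid of the weak base C2H5NH2.
Ka = Kw/Kb = 1.0×10^-14 / 4.5 × 10^-4 = 2.22 × 10^-11
Let x = [H+] at equilibrium. Ka = x²/(0.18 − x).
Since Ka ≪ C₀, x ≈ √(Ka·C₀) = 2.00 × 10^-6 M.
pH = −log(2.00 × 10^-6) = 5.70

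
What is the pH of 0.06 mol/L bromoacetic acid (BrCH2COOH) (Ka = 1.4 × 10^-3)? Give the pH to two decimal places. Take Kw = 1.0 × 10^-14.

pH = 2.07

BrCH2COOH ⇌ BrCH2COO- + H+
From the ICE table, Ka = [H+]²/(0.06 − [H+]) = 1.4 × 10^-3.
Here C₀/Ka ≈ 42.9, so the small-[H+] approximation fails. Use the quadratic:
[H+] = (−Ka + √(Ka² + 4·Ka·C₀))/2 = 8.49 × 10^-3 M
pH = −log(8.49 × 10^-3) = 2.07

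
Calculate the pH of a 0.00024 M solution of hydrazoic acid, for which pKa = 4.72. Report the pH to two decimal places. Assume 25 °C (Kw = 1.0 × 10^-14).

pH = 4.23

HN3 ⇌ N3- + H+
Ka = 10^(−4.72) = 1.91 × 10^-5
From the ICE table, Ka = [H+]²/(0.00024 − [H+]) = 1.91 × 10^-5.
Here C₀/Ka ≈ 12.6, so the small-[H+] approximation fails. Use the quadratic:
[H+] = (−Ka + √(Ka² + 4·Ka·C₀))/2 = 5.88 × 10^-5 M
pH = −log[H+] = −log(5.88 × 10^-5) = 4.23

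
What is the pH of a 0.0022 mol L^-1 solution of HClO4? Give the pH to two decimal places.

pH = 2.66

HClO4 is a strong acid and dissociates completely, so [H+] = 0.0022 M.
pH = -log(0.0022) = 2.66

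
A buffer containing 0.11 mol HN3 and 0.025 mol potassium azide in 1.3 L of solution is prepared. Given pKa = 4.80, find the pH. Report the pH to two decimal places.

pH = pKa + log([A⁻]/[HA]) = 4.80 + log(0.025/0.11)
pH = 4.80 + (-0.643) = 4.16

pH = 4.16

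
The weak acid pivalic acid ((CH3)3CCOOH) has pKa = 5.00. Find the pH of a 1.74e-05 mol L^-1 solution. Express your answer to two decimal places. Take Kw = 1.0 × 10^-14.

pH = 5.04

(CH3)3CCOOH ⇌ (CH3)3CCOO- + H+
Ka = 10^(−5.00) = 1.00 × 10^-5
From the ICE table, Ka = [H+]²/(1.74e-05 − [H+]) = 1.00 × 10^-5.
The 5% rule fails; solving [H+]² + Ka·[H+] − Ka·C₀ = 0 exactly:
[H+] = (−Ka + √(Ka² + 4·Ka·C₀))/2 = 9.11 × 10^-6 M
pH = −log(9.11 × 10^-6) = 5.04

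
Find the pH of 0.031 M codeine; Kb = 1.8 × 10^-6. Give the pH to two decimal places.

C18H21NO3 + H2O ⇌ C18H22NO3+ + OH-
Let x = [OH-] at equilibrium. Kb = x²/(0.031 − x).
Assume x ≪ 0.031: x ≈ √(1.8 × 10^-6 × 0.031) = 2.36 × 10^-4 M
pOH = 3.63, so pH = 14.00 − pOH = 10.37

pH = 10.37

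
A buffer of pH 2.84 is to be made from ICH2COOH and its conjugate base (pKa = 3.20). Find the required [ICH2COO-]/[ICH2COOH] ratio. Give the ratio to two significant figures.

ratio = 0.44

pH = pKa + log(r) ⇒ log(r) = 2.84 − 3.20 = -0.36
r = [ICH2COO-]/[ICH2COOH] = 10^(-0.36) = 0.437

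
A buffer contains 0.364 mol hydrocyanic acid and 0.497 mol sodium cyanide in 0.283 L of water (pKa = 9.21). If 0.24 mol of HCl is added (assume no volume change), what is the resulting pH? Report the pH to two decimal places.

After neutralization: n(HCN) = 0.604 mol, n(CN-) = 0.257 mol.
pH = pKa + log(n_CN-/n_HCN) = 9.21 + log(0.257/0.604) = 9.21 + (-0.371)

pH = 8.84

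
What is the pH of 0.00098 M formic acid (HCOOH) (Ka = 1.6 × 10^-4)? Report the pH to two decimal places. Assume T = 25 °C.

pH = 3.49

HCOOH ⇌ HCOO- + H+
From the ICE table, Ka = [H+]²/(0.00098 − [H+]) = 1.6 × 10^-4.
Here C₀/Ka ≈ 6.12, so the small-[H+] approximation fails. Use the quadratic:
[H+] = [−0.00016 + √(0.00016² + 6.27e-07)]/2 = 3.24 × 10^-4 M
pH = −log(3.24 × 10^-4) = 3.49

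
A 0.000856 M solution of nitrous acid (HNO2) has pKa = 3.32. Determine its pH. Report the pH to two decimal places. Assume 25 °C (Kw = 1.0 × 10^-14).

HNO2 ⇌ NO2- + H+
Ka = 10^(−3.32) = 4.79 × 10^-4
Let x = [H+] at equilibrium. Ka = x²/(0.000856 − x).
Here C₀/Ka ≈ 1.79, so the small-x approximation fails. Use the quadratic:
x = [−0.000479 + √(0.000479² + 1.64e-06)]/2 = 4.44 × 10^-4 M
pH = −log[H+] = −log(4.44 × 10^-4) = 3.35

pH = 3.35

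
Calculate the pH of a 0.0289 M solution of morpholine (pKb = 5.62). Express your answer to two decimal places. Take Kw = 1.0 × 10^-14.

pH = 10.42

C4H8ONH + H2O ⇌ C4H8ONH2+ + OH-
Kb = 10^(−5.62) = 2.40 × 10^-6
Kb = [OH-]²/(0.0289 − [OH-]) = 2.40 × 10^-6
Neglecting [OH-] in the denominator: [OH-] = √(2.40 × 10^-6 × 0.0289) = 2.63 × 10^-4 M
([OH-]/C₀ = 0.91% < 5%, so the approximation holds.)
pOH = 3.58, so pH = 14.00 − pOH = 10.42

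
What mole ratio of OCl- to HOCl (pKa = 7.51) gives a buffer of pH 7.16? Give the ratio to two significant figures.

ratio = 0.45

pH = pKa + log(r) ⇒ log(r) = 7.16 − 7.51 = -0.35
r = [OCl-]/[HOCl] = 10^(-0.35) = 0.447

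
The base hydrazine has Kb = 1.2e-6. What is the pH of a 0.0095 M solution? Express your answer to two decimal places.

pH = 10.03

N2H4 + H2O ⇌ N2H5+ + OH-
Kb = x²/(0.0095 − x) = 1.2 × 10^-6
Since Kb ≪ C₀, x ≈ √(Kb·C₀) = 1.07 × 10^-4 M.
(x/C₀ = 1.1% < 5%, so the approximation holds.)
pOH = −log(1.07 × 10^-4) = 3.97; pH = 14.00 − 3.97 = 10.03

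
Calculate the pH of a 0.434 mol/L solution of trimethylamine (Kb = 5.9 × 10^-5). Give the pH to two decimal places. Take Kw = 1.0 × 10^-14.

pH = 11.70

(CH3)3N + H2O ⇌ (CH3)3NH+ + OH-
Let x = [OH-] at equilibrium. Kb = x²/(0.434 − x).
Since Kb ≪ C₀, x ≈ √(Kb·C₀) = 5.06 × 10^-3 M.
(x/C₀ = 1.2% < 5%, so the approximation holds.)
pOH = −log(5.06 × 10^-3) = 2.30; pH = 14.00 − 2.30 = 11.70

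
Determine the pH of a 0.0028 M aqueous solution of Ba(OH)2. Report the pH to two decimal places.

pH = 11.75

Ba(OH)2 is a strong base (each formula unit releases 2 OH-); [OH-] = 0.0056 M.
pOH = -log(0.0056) = 2.25
pH = 14.00 - 2.25 = 11.75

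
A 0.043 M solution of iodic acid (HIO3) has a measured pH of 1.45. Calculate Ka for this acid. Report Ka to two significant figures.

[H+] = 10^(-1.45) = 3.55 × 10^-2 M
At equilibrium [HA] = 0.043 − 3.55 × 10^-2 = 7.50 × 10^-3 M
Ka = [H+][A-]/[HA] = (3.55 × 10^-2)² / 7.50 × 10^-3 = 1.7 × 10^-1

Ka = 1.7 × 10^-1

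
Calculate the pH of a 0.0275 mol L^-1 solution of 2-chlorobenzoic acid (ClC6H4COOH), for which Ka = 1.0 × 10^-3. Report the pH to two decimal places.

pH = 2.32

ClC6H4COOH ⇌ ClC6H4COO- + H+
Ka = x²/(0.0275 − x) = 1.0 × 10^-3
x is not negligible relative to C₀; solve x² + 0.001·x − 2.75e-05 = 0.
x = (−Ka + √(Ka² + 4·Ka·C₀))/2 = 4.77 × 10^-3 M
pH = −log[H+] = −log(4.77 × 10^-3) = 2.32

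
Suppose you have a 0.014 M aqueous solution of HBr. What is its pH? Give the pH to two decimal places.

pH = 1.85

HBr is a strong acid and dissociates completely, so [H+] = 0.014 M.
pH = -log(0.014) = 1.85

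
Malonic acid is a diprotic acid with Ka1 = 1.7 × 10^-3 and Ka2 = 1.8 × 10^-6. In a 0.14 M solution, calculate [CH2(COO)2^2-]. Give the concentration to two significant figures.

1.8 × 10^-6 M

First ionization gives [H+] ≈ [CH2(COOH)COO-] = 1.46 × 10^-2 M.
Second step: Ka2 = [H+][CH2(COO)2^2-]/[CH2(COOH)COO-] ≈ [CH2(COO)2^2-] (since [H+] ≈ [CH2(COOH)COO-]).
So [CH2(COO)2^2-] ≈ Ka2.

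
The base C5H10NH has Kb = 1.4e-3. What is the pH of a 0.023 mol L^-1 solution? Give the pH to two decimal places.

C5H10NH + H2O ⇌ C5H10NH2+ + OH-
Kb = x²/(0.023 − x) = 1.4 × 10^-3
The 5% rule fails; solving x² + Kb·x − Kb·C₀ = 0 exactly:
x = [−0.0014 + √(0.0014² + 0.000129)]/2 = 5.02 × 10^-3 M
pOH = 2.30, so pH = 14.00 − pOH = 11.70

pH = 11.70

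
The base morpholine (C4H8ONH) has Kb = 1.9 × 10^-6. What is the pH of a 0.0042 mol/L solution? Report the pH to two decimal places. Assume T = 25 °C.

pH = 9.95

C4H8ONH + H2O ⇌ C4H8ONH2+ + OH-
Let x = [OH-] at equilibrium. Kb = x²/(0.0042 − x).
Since Kb ≪ C₀, x ≈ √(Kb·C₀) = 8.93 × 10^-5 M.
(x/C₀ = 2.1% < 5%, so the approximation holds.)
pOH = 4.05, so pH = 14.00 − pOH = 9.95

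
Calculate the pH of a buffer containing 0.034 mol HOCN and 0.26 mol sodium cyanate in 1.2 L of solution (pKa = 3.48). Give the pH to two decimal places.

Using pH = pKa + log([base]/[acid]) with [base]/[acid] = 0.26/0.034:
pH = 3.48 + (+0.883) = 4.36

pH = 4.36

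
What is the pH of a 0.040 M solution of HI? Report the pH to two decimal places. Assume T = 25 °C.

pH = 1.40

HI is a strong acid and dissociates completely, so [H+] = 0.040 M.
pH = -log(0.04) = 1.40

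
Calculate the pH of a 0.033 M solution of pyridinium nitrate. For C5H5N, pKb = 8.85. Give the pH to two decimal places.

pH = 3.32

C5H5NH+ is the conjugate acid of the weak base C5H5N.
Kb = 10^(−8.85) = 1.41 × 10^-9
Ka = Kw/Kb = 1.0×10^-14 / 1.41 × 10^-9 = 7.09 × 10^-6
Ka = [H+]²/(0.033 − [H+]) = 7.09 × 10^-6
Assume [H+] ≪ 0.033: [H+] ≈ √(7.09 × 10^-6 × 0.033) = 4.84 × 10^-4 M
([H+]/C₀ = 1.5% < 5%, so the approximation holds.)
pH = −log(4.84 × 10^-4) = 3.32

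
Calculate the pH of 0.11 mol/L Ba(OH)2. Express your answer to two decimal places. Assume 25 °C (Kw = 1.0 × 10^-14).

pH = 13.34

Ba(OH)2 is a strong base (each formula unit releases 2 OH-); [OH-] = 0.22 M.
pOH = -log(0.22) = 0.66
pH = 14.00 - 0.66 = 13.34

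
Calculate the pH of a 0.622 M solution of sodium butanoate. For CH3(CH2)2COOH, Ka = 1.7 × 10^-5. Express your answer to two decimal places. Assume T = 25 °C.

CH3(CH2)2COO- is the conjugate base of the weak acid CH3(CH2)2COOH.
Kb = Kw/Ka = 1.0×10^-14 / 1.7 × 10^-5 = 5.88 × 10^-10
Kb = [OH-]²/(0.622 − [OH-]) = 5.88 × 10^-10
Neglecting [OH-] in the denominator: [OH-] = √(5.88 × 10^-10 × 0.622) = 1.91 × 10^-5 M
pOH = −log(1.91 × 10^-5) = 4.72; pH = 14.00 − 4.72 = 9.28

pH = 9.28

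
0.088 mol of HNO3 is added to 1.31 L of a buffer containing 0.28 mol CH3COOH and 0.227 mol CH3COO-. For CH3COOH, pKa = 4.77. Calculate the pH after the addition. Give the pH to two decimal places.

pH = 4.35

After neutralization: n(CH3COOH) = 0.368 mol, n(CH3COO-) = 0.139 mol.
pH = pKa + log(n_CH3COO-/n_CH3COOH) = 4.77 + log(0.139/0.368) = 4.77 + (-0.423)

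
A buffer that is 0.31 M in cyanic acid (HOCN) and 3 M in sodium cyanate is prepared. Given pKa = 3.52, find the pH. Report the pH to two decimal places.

Henderson–Hasselbalch: pH = pKa + log([OCN-]/[HOCN]) = 3.52 + log(3/0.31)
pH = 3.52 + (+0.986) = 4.51

pH = 4.51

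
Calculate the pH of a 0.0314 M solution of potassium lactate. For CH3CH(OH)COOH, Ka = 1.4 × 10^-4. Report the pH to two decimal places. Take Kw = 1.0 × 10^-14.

pH = 8.18

CH3CH(OH)COO- is the conjugate base of the weak acid CH3CH(OH)COOH.
Kb = Kw/Ka = 1.0×10^-14 / 1.4 × 10^-4 = 7.14 × 10^-11
Kb = [OH-]²/(0.0314 − [OH-]) = 7.14 × 10^-11
Since Kb ≪ C₀, [OH-] ≈ √(Kb·C₀) = 1.50 × 10^-6 M.
Check: 0.0048% ionized — well under 5%, approximation valid.
pOH = 5.82, so pH = 14.00 − pOH = 8.18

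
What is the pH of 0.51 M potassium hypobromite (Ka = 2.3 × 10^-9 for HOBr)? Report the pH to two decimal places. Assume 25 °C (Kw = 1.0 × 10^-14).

pH = 11.17

OBr- is the conjugate base of the weak acid HOBr.
Kb = Kw/Ka = 1.0×10^-14 / 2.3 × 10^-9 = 4.35 × 10^-6
Let x = [OH-] at equilibrium. Kb = x²/(0.51 − x).
Assume x ≪ 0.51: x ≈ √(4.35 × 10^-6 × 0.51) = 1.49 × 10^-3 M
Check: 0.29% ionized — well under 5%, approximation valid.
pOH = 2.83, so pH = 14.00 − pOH = 11.17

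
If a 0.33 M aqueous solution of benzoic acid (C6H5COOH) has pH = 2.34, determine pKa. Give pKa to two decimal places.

[H+] = 10^(-2.34) = 4.57 × 10^-3 M
At equilibrium [HA] = 0.33 − 4.57 × 10^-3 = 3.25 × 10^-1 M
Ka = [H+][A-]/[HA] = (4.57 × 10^-3)² / 3.25 × 10^-1 = 6.43 × 10^-5
pKa = -log(6.43 × 10^-5) = 4.19

pKa = 4.19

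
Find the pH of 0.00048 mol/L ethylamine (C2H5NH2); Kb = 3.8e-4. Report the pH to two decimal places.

pH = 10.44

C2H5NH2 + H2O ⇌ C2H5NH3+ + OH-
From the ICE table, Kb = x²/(0.00048 − x) = 3.8 × 10^-4.
Here C₀/Kb ≈ 1.26, so the small-x approximation fails. Use the quadratic:
x = (−Kb + √(Kb² + 4·Kb·C₀))/2 = 2.77 × 10^-4 M
pOH = −log(2.77 × 10^-4) = 3.56; pH = 14.00 − 3.56 = 10.44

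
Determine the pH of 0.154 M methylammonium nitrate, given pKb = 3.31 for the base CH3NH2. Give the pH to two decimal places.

pH = 5.75

CH3NH3+ is the conjugate acid of the weak base CH3NH2.
Kb = 10^(−3.31) = 4.90 × 10^-4
Ka = Kw/Kb = 1.0×10^-14 / 4.90 × 10^-4 = 2.04 × 10^-11
Let x = [H+] at equilibrium. Ka = x²/(0.154 − x).
Neglecting x in the denominator: x = √(2.04 × 10^-11 × 0.154) = 1.77 × 10^-6 M
(x/C₀ = 0.0012% < 5%, so the approximation holds.)
pH = −log(1.77 × 10^-6) = 5.75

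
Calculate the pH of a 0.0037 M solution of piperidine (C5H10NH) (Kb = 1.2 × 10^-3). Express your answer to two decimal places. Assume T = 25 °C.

pH = 11.20

C5H10NH + H2O ⇌ C5H10NH2+ + OH-
Kb = [OH-]²/(0.0037 − [OH-]) = 1.2 × 10^-3
The 5% rule fails; solving [OH-]² + Kb·[OH-] − Kb·C₀ = 0 exactly:
[OH-] = (−Kb + √(Kb² + 4·Kb·C₀))/2 = 1.59 × 10^-3 M
pOH = −log(1.59 × 10^-3) = 2.80; pH = 14.00 − 2.80 = 11.20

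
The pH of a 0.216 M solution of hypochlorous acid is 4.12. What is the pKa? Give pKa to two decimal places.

[H+] = 10^(-4.12) = 7.59 × 10^-5 M
At equilibrium [HA] = 0.216 − 7.59 × 10^-5 = 2.16 × 10^-1 M
Ka = [H+][A-]/[HA] = (7.59 × 10^-5)² / 2.16 × 10^-1 = 2.67 × 10^-8
pKa = -log(2.67 × 10^-8) = 7.57

pKa = 7.57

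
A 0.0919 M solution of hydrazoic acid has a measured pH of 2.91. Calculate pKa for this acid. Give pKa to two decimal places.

pKa = 4.78

[H+] = 10^(-2.91) = 1.23 × 10^-3 M
At equilibrium [HA] = 0.0919 − 1.23 × 10^-3 = 9.07 × 10^-2 M
Ka = [H+][A-]/[HA] = (1.23 × 10^-3)² / 9.07 × 10^-2 = 1.67 × 10^-5
pKa = -log(1.67 × 10^-5) = 4.78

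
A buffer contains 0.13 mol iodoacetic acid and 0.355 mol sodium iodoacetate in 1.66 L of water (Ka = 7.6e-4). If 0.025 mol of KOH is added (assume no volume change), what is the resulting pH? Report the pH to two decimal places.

pH = 3.68

After neutralization: n(ICH2COOH) = 0.105 mol, n(ICH2COO-) = 0.38 mol.
pKa = −log(7.6 × 10^-4) = 3.119
pH = pKa + log([A⁻]/[HA]) = 3.119 + log(0.38/0.105) = 3.119 +0.559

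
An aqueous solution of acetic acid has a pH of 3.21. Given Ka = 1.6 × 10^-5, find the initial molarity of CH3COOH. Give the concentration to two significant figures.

C₀ = 2.4 × 10^-2 M

[H+] = 10^(-3.21) = 6.17 × 10^-4 M = x
Ka = x²/(C₀ − x) ⇒ C₀ = x + x²/Ka
C₀ = 6.17 × 10^-4 + (6.17 × 10^-4)²/(1.6 × 10^-5) = 2.44 × 10^-2 M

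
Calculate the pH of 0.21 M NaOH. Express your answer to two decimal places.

NaOH is a strong base; [OH-] = 0.21 M.
pOH = -log(0.21) = 0.68
pH = 14.00 - 0.68 = 13.32

pH = 13.32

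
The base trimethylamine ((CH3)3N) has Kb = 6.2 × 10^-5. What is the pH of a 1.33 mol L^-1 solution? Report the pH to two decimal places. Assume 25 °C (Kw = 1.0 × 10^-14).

pH = 11.96

(CH3)3N + H2O ⇌ (CH3)3NH+ + OH-
Kb = [OH-]²/(1.33 − [OH-]) = 6.2 × 10^-5
Assume [OH-] ≪ 1.33: [OH-] ≈ √(6.2 × 10^-5 × 1.33) = 9.08 × 10^-3 M
Check: 0.68% ionized — well under 5%, approximation valid.
pOH = −log(9.08 × 10^-3) = 2.04; pH = 14.00 − 2.04 = 11.96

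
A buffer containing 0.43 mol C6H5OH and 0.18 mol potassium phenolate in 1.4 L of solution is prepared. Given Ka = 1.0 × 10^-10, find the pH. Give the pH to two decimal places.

pKa = −log(1.0 × 10^-10) = 10.000
Using pH = pKa + log([base]/[acid]) with [base]/[acid] = 0.18/0.43:
pH = 10.000 + (-0.378) = 9.62

pH = 9.62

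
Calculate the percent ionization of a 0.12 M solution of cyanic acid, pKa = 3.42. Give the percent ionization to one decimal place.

5.5%

HOCN ⇌ OCN- + H+; let x = [H+] at equilibrium.
Ka = 10^(−3.42) = 3.80 × 10^-4
Solve x² + 0.00038x − 4.56e-05 = 0 → x = 6.57 × 10^-3 M
Fraction ionized = 6.57 × 10^-3 / 0.12 = 0.0548 → 5.5%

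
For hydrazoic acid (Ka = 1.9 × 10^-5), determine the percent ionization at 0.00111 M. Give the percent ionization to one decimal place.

HN3 ⇌ N3- + H+; let x = [H+] at equilibrium.
Ka = x²/(C₀ − x); solving the quadratic gives x = 1.36 × 10^-4 M.
Fraction ionized = 1.36 × 10^-4 / 0.00111 = 0.1225 → 12.3%

12.3%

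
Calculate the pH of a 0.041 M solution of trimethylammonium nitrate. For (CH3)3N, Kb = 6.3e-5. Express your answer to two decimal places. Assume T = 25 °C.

pH = 5.59

(CH3)3NH+ is the conjugate acid of the weak base (CH3)3N.
Ka = Kw/Kb = 1.0×10^-14 / 6.3 × 10^-5 = 1.59 × 10^-10
Ka = x²/(0.041 − x) = 1.59 × 10^-10
Neglecting x in the denominator: x = √(1.59 × 10^-10 × 0.041) = 2.55 × 10^-6 M
pH = −log[H+] = −log(2.55 × 10^-6) = 5.59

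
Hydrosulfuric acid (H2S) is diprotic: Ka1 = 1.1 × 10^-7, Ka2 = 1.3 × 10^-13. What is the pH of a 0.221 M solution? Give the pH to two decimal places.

Since Ka1 ≫ Ka2, the first ionization dominates [H+].
Ka1 = x²/(0.221 − x) = 1.1 × 10^-7
x ≈ √(1.1 × 10^-7 × 0.221) = 1.56 × 10^-4 M
pH = −log(1.56 × 10^-4) = 3.81

pH = 3.81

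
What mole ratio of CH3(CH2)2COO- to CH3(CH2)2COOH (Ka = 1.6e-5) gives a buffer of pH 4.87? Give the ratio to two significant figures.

pKa = -log(1.6 × 10^-5) = 4.796
pH = pKa + log(r) ⇒ log(r) = 4.87 − 4.796 = +0.074
r = [CH3(CH2)2COO-]/[CH3(CH2)2COOH] = 10^(+0.074) = 1.19

ratio = 1.2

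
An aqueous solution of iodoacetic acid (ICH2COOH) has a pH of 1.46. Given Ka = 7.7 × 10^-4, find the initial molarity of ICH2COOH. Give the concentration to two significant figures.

C₀ = 1.6 M

[H+] = 10^(-1.46) = 3.47 × 10^-2 M = x
Ka = x²/(C₀ − x) ⇒ C₀ = x + x²/Ka
C₀ = 3.47 × 10^-2 + (3.47 × 10^-2)²/(7.7 × 10^-4) = 1.60 M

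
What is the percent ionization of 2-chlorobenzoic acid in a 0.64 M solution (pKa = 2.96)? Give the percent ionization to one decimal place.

ClC6H4COOH ⇌ ClC6H4COO- + H+; let x = [H+] at equilibrium.
Ka = 10^(−2.96) = 1.10 × 10^-3
x ≈ √(Ka·C₀) = √(1.10 × 10^-3 × 0.64) = 2.65 × 10^-2 M
% ionization = x/C₀ × 100% = 2.65 × 10^-2/0.64 × 100% = 4.1%

4.1%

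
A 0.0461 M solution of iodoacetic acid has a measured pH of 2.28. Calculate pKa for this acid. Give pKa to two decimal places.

[H+] = 10^(-2.28) = 5.25 × 10^-3 M
At equilibrium [HA] = 0.0461 − 5.25 × 10^-3 = 4.09 × 10^-2 M
Ka = [H+][A-]/[HA] = (5.25 × 10^-3)² / 4.09 × 10^-2 = 6.74 × 10^-4
pKa = -log(6.74 × 10^-4) = 3.17

pKa = 3.17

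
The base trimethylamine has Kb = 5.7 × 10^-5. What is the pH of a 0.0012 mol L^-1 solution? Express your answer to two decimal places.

pH = 10.37

(CH3)3N + H2O ⇌ (CH3)3NH+ + OH-
Let x = [OH-] at equilibrium. Kb = x²/(0.0012 − x).
The 5% rule fails; solving x² + Kb·x − Kb·C₀ = 0 exactly:
x = (−Kb + √(Kb² + 4·Kb·C₀))/2 = 2.35 × 10^-4 M
pOH = −log(2.35 × 10^-4) = 3.63; pH = 14.00 − 3.63 = 10.37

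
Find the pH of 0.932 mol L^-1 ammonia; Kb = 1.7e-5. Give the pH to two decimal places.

pH = 11.60

NH3 + H2O ⇌ NH4+ + OH-
From the ICE table, Kb = x²/(0.932 − x) = 1.7 × 10^-5.
Since Kb ≪ C₀, x ≈ √(Kb·C₀) = 3.98 × 10^-3 M.
Check: 0.43% ionized — well under 5%, approximation valid.
pOH = 2.40, so pH = 14.00 − pOH = 11.60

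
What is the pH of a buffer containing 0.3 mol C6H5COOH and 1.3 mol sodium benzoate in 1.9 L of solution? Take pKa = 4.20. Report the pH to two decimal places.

pH = pKa + log([A⁻]/[HA]) = 4.20 + log(1.3/0.3)
pH = 4.20 + (+0.637) = 4.84

pH = 4.84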